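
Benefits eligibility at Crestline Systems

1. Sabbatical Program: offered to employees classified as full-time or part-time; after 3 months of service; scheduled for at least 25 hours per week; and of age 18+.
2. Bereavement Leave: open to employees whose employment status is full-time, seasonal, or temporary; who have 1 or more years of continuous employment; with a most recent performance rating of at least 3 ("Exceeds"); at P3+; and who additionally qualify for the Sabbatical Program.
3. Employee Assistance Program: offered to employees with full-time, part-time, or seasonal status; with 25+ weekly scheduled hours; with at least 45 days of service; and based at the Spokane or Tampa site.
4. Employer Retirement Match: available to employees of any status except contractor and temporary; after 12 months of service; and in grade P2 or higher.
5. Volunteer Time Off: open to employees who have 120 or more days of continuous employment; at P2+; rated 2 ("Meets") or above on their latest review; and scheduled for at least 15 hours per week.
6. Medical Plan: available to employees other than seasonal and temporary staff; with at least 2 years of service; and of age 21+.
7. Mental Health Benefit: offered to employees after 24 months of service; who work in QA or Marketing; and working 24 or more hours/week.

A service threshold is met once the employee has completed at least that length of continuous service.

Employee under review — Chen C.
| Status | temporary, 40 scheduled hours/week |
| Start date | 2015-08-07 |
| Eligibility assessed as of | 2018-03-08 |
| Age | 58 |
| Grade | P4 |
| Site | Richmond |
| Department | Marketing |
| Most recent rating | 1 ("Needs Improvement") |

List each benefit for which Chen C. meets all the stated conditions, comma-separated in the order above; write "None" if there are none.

Mental Health Benefit

Service from 2015-08-07 to 2018-03-08: 944 days.
Sabbatical Program — status temporary ✗ (requires full-time or part-time) → not eligible.
Bereavement Leave — status temporary ✓; service 944 days ≥ 1 year (≈365 days) ✓; rating 1 < 3 ✗ → not eligible.
Employee Assistance Program — status temporary ✗ (requires full-time, part-time, or seasonal) → not eligible.
Employer Retirement Match — status temporary ✗ (excluded) → not eligible.
Volunteer Time Off — service 944 days ≥ 120 days ✓; grade P4 ≥ P2 ✓; rating 1 < 2 ✗ → not eligible.
Medical Plan — status temporary ✗ (excluded) → not eligible.
Mental Health Benefit — service 944 days ≥ 24 months (≈720 days) ✓; dept Marketing ✓; 40 hrs/wk ≥ 24 ✓ → eligible.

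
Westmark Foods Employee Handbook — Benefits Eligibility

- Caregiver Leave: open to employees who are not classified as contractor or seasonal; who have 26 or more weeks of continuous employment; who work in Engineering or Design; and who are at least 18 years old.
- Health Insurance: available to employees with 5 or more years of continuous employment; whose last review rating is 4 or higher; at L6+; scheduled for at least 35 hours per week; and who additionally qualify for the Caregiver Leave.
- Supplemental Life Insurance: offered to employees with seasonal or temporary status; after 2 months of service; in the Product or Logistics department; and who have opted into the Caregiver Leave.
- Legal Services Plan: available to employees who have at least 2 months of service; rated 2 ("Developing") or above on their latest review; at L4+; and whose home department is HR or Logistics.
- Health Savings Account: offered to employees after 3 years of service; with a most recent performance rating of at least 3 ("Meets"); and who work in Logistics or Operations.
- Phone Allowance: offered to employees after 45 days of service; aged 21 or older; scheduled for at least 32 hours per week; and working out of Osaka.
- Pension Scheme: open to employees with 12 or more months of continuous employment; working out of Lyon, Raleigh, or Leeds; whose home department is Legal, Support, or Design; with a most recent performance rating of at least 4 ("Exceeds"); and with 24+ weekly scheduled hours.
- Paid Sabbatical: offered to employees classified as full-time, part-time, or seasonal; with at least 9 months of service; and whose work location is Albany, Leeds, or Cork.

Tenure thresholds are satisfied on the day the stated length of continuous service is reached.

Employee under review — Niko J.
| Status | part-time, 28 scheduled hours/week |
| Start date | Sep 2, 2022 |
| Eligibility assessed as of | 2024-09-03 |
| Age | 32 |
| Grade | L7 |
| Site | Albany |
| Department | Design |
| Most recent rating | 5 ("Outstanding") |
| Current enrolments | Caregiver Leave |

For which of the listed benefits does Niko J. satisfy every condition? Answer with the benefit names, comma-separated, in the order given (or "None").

Service from Sep 2, 2022 to 2024-09-03: 732 days.
Caregiver Leave — status part-time ✓ (not excluded); service 732 days ≥ 26 weeks (≈182 days) ✓; dept Design ✓; age 32 ≥ 18 ✓ → eligible.
Health Insurance — service 732 days < 5 years (≈1825 days) ✗ → not eligible.
Supplemental Life Insurance — status part-time ✗ (requires seasonal or temporary) → not eligible.
Legal Services Plan — service 732 days ≥ 2 months (≈60 days) ✓; rating 5 ≥ 2 ✓; grade L7 ≥ L4 ✓; dept Design ✗ → not eligible.
Health Savings Account — service 732 days < 3 years (≈1095 days) ✗ → not eligible.
Phone Allowance — service 732 days ≥ 45 days ✓; age 32 ≥ 21 ✓; 28 hrs/wk < 32 ✗ → not eligible.
Pension Scheme — service 732 days ≥ 12 months (≈360 days) ✓; site Albany ✗ (not Lyon, Raleigh, or Leeds) → not eligible.
Paid Sabbatical — status part-time ✓; service 732 days ≥ 9 months (≈270 days) ✓; site Albany ✓ → eligible.

Caregiver Leave, Paid Sabbatical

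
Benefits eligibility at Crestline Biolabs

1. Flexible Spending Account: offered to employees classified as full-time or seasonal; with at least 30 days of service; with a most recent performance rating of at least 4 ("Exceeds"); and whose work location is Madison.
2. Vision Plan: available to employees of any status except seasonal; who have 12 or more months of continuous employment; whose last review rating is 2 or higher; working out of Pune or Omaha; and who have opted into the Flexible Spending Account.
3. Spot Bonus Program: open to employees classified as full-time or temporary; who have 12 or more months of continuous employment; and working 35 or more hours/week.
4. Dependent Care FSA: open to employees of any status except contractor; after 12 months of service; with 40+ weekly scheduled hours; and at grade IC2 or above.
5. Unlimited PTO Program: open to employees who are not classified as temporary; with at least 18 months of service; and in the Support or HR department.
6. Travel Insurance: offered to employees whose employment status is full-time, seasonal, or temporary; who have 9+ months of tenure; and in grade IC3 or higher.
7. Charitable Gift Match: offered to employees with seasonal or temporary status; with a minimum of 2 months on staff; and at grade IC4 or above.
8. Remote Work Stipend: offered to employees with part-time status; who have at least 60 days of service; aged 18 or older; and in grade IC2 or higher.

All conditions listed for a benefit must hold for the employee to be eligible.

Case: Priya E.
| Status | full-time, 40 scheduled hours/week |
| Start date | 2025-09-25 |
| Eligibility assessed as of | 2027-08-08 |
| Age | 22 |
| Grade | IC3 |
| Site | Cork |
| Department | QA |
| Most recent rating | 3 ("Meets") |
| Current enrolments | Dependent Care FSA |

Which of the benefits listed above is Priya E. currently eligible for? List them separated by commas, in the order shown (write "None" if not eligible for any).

Spot Bonus Program, Dependent Care FSA, Travel Insurance

Service from 2025-09-25 to 2027-08-08: 682 days.
Flexible Spending Account — status full-time ✓; service 682 days ≥ 30 days ✓; rating 3 < 4 ✗ → not eligible.
Vision Plan — status full-time ✓ (not excluded); service 682 days ≥ 12 months (≈360 days) ✓; rating 3 ≥ 2 ✓; site Cork ✗ (not Pune or Omaha) → not eligible.
Spot Bonus Program — status full-time ✓; service 682 days ≥ 12 months (≈360 days) ✓; 40 hrs/wk ≥ 35 ✓ → eligible.
Dependent Care FSA — status full-time ✓ (not excluded); service 682 days ≥ 12 months (≈360 days) ✓; 40 hrs/wk ≥ 40 ✓; grade IC3 ≥ IC2 ✓ → eligible.
Unlimited PTO Program — status full-time ✓ (not excluded); service 682 days ≥ 18 months (≈540 days) ✓; dept QA ✗ → not eligible.
Travel Insurance — status full-time ✓; service 682 days ≥ 9 months (≈270 days) ✓; grade IC3 ≥ IC3 ✓ → eligible.
Charitable Gift Match — status full-time ✗ (requires seasonal or temporary) → not eligible.
Remote Work Stipend — status full-time ✗ (requires part-time) → not eligible.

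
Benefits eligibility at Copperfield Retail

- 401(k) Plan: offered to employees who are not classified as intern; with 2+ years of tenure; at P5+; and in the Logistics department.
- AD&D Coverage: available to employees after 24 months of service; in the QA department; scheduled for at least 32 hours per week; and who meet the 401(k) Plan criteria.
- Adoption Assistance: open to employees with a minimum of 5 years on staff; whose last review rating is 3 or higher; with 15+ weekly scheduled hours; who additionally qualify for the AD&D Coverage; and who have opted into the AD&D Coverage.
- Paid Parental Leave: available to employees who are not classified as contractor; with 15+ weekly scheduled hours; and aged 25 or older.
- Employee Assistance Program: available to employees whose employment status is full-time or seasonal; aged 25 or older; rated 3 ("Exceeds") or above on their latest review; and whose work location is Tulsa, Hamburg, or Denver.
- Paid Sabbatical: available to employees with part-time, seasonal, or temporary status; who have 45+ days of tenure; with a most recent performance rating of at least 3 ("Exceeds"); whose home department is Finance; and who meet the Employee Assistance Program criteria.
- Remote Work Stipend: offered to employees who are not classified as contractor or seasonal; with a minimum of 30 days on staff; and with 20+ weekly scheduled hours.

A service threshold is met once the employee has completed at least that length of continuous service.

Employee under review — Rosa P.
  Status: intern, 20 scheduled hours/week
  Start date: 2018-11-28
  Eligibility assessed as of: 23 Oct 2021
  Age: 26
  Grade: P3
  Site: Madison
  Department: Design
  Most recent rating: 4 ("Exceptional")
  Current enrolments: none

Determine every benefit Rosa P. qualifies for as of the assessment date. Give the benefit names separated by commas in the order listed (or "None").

Paid Parental Leave, Remote Work Stipend

Service from 2018-11-28 to 23 Oct 2021: 1060 days.
401(k) Plan — status intern ✗ (excluded) → not eligible.
AD&D Coverage — service 1060 days ≥ 24 months (≈720 days) ✓; dept Design ✗ → not eligible.
Adoption Assistance — service 1060 days < 5 years (≈1825 days) ✗ → not eligible.
Paid Parental Leave — status intern ✓ (not excluded); 20 hrs/wk ≥ 15 ✓; age 26 ≥ 25 ✓ → eligible.
Employee Assistance Program — status intern ✗ (requires full-time or seasonal) → not eligible.
Paid Sabbatical — status intern ✗ (requires part-time, seasonal, or temporary) → not eligible.
Remote Work Stipend — status intern ✓ (not excluded); service 1060 days ≥ 30 days ✓; 20 hrs/wk ≥ 20 ✓ → eligible.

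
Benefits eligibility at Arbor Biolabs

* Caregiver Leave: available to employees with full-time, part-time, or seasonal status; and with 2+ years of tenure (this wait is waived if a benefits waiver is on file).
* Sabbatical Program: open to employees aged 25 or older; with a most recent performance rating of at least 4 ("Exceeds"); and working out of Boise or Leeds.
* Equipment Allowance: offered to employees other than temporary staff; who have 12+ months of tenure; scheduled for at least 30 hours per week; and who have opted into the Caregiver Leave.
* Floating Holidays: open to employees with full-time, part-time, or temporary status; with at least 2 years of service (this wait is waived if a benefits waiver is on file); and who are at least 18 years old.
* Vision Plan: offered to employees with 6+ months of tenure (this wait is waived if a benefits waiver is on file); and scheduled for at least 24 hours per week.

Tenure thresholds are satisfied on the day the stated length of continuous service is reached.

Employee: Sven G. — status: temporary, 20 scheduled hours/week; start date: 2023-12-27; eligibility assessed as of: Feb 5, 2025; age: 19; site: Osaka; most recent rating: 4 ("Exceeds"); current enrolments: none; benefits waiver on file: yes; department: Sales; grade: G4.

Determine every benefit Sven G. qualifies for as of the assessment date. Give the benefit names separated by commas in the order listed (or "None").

Floating Holidays

Service from 2023-12-27 to Feb 5, 2025: 406 days.
Caregiver Leave — status temporary ✗ (requires full-time, part-time, or seasonal) → not eligible.
Sabbatical Program — age 19 < 25 ✗ → not eligible.
Equipment Allowance — status temporary ✗ (excluded) → not eligible.
Floating Holidays — status temporary ✓; benefits waiver on file ✓; age 19 ≥ 18 ✓ → eligible.
Vision Plan — benefits waiver on file ✓; 20 hrs/wk < 24 ✗ → not eligible.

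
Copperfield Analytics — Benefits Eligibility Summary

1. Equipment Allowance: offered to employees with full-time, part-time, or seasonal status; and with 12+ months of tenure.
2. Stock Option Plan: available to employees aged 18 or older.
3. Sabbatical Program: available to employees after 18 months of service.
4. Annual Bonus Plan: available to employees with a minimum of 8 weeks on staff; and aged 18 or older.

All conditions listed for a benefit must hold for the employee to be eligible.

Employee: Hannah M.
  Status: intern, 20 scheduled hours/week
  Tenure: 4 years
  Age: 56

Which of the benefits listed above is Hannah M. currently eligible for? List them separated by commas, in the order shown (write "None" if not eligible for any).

Stock Option Plan, Sabbatical Program, Annual Bonus Plan

Equipment Allowance — status intern ✗ (requires full-time, part-time, or seasonal) → not eligible.
Stock Option Plan — age 56 ≥ 18 ✓ → eligible.
Sabbatical Program — service 4 years ≥ 18 months (≈540 days) ✓ → eligible.
Annual Bonus Plan — service 4 years ≥ 8 weeks (≈56 days) ✓; age 56 ≥ 18 ✓ → eligible.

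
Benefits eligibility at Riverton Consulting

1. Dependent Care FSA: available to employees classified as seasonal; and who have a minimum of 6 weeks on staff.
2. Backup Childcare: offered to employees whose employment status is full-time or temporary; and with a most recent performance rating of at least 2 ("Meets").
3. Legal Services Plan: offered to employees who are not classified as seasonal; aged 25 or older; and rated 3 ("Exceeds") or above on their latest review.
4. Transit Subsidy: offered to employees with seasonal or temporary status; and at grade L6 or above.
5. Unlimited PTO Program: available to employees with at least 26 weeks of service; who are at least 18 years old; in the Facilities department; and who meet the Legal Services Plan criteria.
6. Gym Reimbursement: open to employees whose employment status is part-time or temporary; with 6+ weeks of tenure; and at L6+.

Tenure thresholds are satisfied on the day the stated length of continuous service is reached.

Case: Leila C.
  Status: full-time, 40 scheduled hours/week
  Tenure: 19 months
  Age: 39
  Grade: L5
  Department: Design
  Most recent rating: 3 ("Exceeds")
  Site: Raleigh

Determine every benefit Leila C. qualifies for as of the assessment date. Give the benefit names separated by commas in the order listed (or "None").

Backup Childcare, Legal Services Plan

Dependent Care FSA — status full-time ✗ (requires seasonal) → not eligible.
Backup Childcare — status full-time ✓; rating 3 ≥ 2 ✓ → eligible.
Legal Services Plan — status full-time ✓ (not excluded); age 39 ≥ 25 ✓; rating 3 ≥ 3 ✓ → eligible.
Transit Subsidy — status full-time ✗ (requires seasonal or temporary) → not eligible.
Unlimited PTO Program — service 19 months ≥ 26 weeks (≈182 days) ✓; age 39 ≥ 18 ✓; dept Design ✗ → not eligible.
Gym Reimbursement — status full-time ✗ (requires part-time or temporary) → not eligible.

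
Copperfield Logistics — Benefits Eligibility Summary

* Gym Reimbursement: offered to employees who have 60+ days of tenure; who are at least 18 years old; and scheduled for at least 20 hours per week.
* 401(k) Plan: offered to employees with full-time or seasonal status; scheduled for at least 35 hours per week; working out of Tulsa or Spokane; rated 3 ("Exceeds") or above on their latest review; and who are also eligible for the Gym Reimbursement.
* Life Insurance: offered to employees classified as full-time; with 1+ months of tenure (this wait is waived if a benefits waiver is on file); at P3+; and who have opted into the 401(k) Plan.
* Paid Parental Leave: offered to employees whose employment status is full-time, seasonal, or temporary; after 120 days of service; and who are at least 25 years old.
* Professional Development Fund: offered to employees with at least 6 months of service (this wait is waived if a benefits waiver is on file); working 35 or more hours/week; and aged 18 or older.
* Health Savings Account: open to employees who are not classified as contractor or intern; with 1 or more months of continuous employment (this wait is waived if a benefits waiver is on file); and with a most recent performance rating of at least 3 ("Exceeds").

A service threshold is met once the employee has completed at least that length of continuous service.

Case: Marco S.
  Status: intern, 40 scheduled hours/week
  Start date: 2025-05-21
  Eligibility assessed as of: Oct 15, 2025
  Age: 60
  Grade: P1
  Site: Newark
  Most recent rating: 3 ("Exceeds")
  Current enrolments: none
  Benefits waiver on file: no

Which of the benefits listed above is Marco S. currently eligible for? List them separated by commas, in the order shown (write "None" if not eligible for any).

Service from 2025-05-21 to Oct 15, 2025: 147 days.
Gym Reimbursement — service 147 days ≥ 60 days ✓; age 60 ≥ 18 ✓; 40 hrs/wk ≥ 20 ✓ → eligible.
401(k) Plan — status intern ✗ (requires full-time or seasonal) → not eligible.
Life Insurance — status intern ✗ (requires full-time) → not eligible.
Paid Parental Leave — status intern ✗ (requires full-time, seasonal, or temporary) → not eligible.
Professional Development Fund — no waiver, service 147 days < 6 months (≈180 days) ✗ → not eligible.
Health Savings Account — status intern ✗ (excluded) → not eligible.

Gym Reimbursement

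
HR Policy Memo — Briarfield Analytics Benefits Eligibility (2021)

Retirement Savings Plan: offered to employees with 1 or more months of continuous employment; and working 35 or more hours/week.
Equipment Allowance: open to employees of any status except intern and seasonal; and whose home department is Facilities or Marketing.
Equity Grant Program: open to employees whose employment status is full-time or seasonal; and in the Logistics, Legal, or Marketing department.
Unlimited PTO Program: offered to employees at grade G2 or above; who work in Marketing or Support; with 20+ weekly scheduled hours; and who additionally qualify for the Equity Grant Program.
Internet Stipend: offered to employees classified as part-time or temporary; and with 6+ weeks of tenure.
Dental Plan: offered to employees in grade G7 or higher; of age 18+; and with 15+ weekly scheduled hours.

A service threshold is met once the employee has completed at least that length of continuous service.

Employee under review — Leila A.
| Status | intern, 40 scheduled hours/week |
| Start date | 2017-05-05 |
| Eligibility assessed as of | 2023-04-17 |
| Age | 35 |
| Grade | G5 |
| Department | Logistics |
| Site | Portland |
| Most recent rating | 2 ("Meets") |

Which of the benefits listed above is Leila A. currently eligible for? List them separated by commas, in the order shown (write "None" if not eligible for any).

Retirement Savings Plan

Service from 2017-05-05 to 2023-04-17: 2173 days.
Retirement Savings Plan — service 2173 days ≥ 1 month (≈30 days) ✓; 40 hrs/wk ≥ 35 ✓ → eligible.
Equipment Allowance — status intern ✗ (excluded) → not eligible.
Equity Grant Program — status intern ✗ (requires full-time or seasonal) → not eligible.
Unlimited PTO Program — grade G5 ≥ G2 ✓; dept Logistics ✗ → not eligible.
Internet Stipend — status intern ✗ (requires part-time or temporary) → not eligible.
Dental Plan — grade G5 < G7 ✗ → not eligible.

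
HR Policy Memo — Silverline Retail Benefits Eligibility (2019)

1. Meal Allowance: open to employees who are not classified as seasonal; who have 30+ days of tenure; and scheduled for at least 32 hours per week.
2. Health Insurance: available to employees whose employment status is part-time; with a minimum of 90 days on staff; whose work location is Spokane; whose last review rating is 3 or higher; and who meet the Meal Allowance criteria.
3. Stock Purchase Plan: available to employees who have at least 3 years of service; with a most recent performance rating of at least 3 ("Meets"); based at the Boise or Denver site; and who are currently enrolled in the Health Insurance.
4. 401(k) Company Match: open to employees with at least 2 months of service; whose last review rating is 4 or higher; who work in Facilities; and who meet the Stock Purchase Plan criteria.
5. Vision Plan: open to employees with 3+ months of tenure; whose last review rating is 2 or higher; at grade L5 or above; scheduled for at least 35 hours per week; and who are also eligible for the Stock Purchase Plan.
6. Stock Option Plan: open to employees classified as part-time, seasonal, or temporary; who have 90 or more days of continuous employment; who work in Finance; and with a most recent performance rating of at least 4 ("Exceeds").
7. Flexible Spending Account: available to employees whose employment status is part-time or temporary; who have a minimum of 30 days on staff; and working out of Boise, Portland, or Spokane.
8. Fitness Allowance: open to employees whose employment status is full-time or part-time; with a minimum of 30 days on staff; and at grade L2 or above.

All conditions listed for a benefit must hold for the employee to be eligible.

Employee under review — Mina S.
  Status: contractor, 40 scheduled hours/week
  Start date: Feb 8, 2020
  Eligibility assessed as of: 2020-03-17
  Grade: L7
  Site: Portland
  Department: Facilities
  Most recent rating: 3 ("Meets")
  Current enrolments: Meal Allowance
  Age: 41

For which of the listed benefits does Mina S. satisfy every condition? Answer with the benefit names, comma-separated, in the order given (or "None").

Meal Allowance

Service from Feb 8, 2020 to 2020-03-17: 38 days.
Meal Allowance — status contractor ✓ (not excluded); service 38 days ≥ 30 days ✓; 40 hrs/wk ≥ 32 ✓ → eligible.
Health Insurance — status contractor ✗ (requires part-time) → not eligible.
Stock Purchase Plan — service 38 days < 3 years (≈1095 days) ✗ → not eligible.
401(k) Company Match — service 38 days < 2 months (≈60 days) ✗ → not eligible.
Vision Plan — service 38 days < 3 months (≈90 days) ✗ → not eligible.
Stock Option Plan — status contractor ✗ (requires part-time, seasonal, or temporary) → not eligible.
Flexible Spending Account — status contractor ✗ (requires part-time or temporary) → not eligible.
Fitness Allowance — status contractor ✗ (requires full-time or part-time) → not eligible.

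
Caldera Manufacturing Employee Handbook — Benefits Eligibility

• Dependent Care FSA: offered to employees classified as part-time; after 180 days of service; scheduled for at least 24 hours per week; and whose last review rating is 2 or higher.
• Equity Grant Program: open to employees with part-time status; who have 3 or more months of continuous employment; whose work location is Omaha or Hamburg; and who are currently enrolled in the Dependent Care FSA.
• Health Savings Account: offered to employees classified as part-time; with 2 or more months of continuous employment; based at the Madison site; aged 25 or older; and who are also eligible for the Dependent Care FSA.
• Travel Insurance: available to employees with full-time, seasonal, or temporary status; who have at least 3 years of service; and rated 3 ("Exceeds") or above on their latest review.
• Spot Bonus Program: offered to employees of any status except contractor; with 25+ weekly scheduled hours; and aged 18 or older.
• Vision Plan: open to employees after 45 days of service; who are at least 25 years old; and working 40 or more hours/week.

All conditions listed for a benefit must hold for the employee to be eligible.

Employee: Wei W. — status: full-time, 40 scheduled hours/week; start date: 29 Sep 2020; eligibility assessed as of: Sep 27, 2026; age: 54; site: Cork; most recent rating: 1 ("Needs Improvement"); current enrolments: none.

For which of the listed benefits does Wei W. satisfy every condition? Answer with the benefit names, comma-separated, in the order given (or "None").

Service from 29 Sep 2020 to Sep 27, 2026: 2189 days.
Dependent Care FSA — status full-time ✗ (requires part-time) → not eligible.
Equity Grant Program — status full-time ✗ (requires part-time) → not eligible.
Health Savings Account — status full-time ✗ (requires part-time) → not eligible.
Travel Insurance — status full-time ✓; service 2189 days ≥ 3 years (≈1095 days) ✓; rating 1 < 3 ✗ → not eligible.
Spot Bonus Program — status full-time ✓ (not excluded); 40 hrs/wk ≥ 25 ✓; age 54 ≥ 18 ✓ → eligible.
Vision Plan — service 2189 days ≥ 45 days ✓; age 54 ≥ 25 ✓; 40 hrs/wk ≥ 40 ✓ → eligible.

Spot Bonus Program, Vision Plan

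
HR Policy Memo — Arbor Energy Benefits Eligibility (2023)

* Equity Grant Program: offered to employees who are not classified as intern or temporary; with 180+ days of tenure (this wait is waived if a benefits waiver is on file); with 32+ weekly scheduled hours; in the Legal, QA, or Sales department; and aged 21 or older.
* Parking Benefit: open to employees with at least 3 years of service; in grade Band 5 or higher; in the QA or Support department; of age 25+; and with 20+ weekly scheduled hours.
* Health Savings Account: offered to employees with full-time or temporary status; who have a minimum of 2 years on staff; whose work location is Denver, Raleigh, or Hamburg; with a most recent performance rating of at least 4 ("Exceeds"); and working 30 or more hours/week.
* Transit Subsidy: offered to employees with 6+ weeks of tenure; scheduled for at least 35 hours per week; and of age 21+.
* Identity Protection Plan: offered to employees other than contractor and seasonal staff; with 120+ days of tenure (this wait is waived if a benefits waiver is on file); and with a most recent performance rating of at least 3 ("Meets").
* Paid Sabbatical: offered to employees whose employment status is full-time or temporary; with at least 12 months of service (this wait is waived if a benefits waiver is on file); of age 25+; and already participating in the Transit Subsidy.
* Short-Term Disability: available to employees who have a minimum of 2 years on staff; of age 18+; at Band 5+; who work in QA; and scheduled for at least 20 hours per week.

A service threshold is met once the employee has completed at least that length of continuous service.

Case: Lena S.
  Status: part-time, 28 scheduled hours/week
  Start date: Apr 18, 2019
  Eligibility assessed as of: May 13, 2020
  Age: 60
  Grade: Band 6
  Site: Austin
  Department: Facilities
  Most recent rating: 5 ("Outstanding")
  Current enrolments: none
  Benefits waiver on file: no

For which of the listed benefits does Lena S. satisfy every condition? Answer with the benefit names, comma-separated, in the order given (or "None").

Identity Protection Plan

Service from Apr 18, 2019 to May 13, 2020: 391 days.
Equity Grant Program — status part-time ✓ (not excluded); no waiver, service 391 days ≥ 180 days ✓; 28 hrs/wk < 32 ✗ → not eligible.
Parking Benefit — service 391 days < 3 years (≈1095 days) ✗ → not eligible.
Health Savings Account — status part-time ✗ (requires full-time or temporary) → not eligible.
Transit Subsidy — service 391 days ≥ 6 weeks (≈42 days) ✓; 28 hrs/wk < 35 ✗ → not eligible.
Identity Protection Plan — status part-time ✓ (not excluded); no waiver, service 391 days ≥ 120 days ✓; rating 5 ≥ 3 ✓ → eligible.
Paid Sabbatical — status part-time ✗ (requires full-time or temporary) → not eligible.
Short-Term Disability — service 391 days < 2 years (≈730 days) ✗ → not eligible.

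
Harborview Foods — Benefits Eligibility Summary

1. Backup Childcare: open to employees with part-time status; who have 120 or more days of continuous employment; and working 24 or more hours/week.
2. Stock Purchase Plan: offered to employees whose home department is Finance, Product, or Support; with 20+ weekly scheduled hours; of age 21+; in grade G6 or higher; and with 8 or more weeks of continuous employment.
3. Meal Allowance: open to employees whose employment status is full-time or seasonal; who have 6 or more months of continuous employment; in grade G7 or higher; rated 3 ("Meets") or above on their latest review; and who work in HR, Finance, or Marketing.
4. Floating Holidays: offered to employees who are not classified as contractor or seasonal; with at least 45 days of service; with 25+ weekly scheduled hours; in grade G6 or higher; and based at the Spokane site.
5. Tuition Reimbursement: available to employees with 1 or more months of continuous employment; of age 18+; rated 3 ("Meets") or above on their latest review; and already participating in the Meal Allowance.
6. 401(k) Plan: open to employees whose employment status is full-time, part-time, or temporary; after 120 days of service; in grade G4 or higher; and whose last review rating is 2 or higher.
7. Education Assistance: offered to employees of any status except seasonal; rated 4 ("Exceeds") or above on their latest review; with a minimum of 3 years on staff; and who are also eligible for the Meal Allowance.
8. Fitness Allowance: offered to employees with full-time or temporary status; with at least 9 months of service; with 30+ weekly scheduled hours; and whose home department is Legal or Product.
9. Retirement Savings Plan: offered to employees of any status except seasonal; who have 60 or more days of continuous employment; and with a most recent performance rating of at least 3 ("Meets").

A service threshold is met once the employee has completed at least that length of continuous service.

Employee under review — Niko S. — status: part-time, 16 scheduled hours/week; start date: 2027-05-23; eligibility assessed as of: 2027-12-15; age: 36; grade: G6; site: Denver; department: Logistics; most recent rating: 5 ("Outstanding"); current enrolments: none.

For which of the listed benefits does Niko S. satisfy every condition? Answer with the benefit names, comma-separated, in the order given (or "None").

401(k) Plan, Retirement Savings Plan

Service from 2027-05-23 to 2027-12-15: 206 days.
Backup Childcare — status part-time ✓; service 206 days ≥ 120 days ✓; 16 hrs/wk < 24 ✗ → not eligible.
Stock Purchase Plan — dept Logistics ✗ → not eligible.
Meal Allowance — status part-time ✗ (requires full-time or seasonal) → not eligible.
Floating Holidays — status part-time ✓ (not excluded); service 206 days ≥ 45 days ✓; 16 hrs/wk < 25 ✗ → not eligible.
Tuition Reimbursement — service 206 days ≥ 1 month (≈30 days) ✓; age 36 ≥ 18 ✓; rating 5 ≥ 3 ✓; not enrolled in Meal Allowance ✗ → not eligible.
401(k) Plan — status part-time ✓; service 206 days ≥ 120 days ✓; grade G6 ≥ G4 ✓; rating 5 ≥ 2 ✓ → eligible.
Education Assistance — status part-time ✓ (not excluded); rating 5 ≥ 4 ✓; service 206 days < 3 years (≈1095 days) ✗ → not eligible.
Fitness Allowance — status part-time ✗ (requires full-time or temporary) → not eligible.
Retirement Savings Plan — status part-time ✓ (not excluded); service 206 days ≥ 60 days ✓; rating 5 ≥ 3 ✓ → eligible.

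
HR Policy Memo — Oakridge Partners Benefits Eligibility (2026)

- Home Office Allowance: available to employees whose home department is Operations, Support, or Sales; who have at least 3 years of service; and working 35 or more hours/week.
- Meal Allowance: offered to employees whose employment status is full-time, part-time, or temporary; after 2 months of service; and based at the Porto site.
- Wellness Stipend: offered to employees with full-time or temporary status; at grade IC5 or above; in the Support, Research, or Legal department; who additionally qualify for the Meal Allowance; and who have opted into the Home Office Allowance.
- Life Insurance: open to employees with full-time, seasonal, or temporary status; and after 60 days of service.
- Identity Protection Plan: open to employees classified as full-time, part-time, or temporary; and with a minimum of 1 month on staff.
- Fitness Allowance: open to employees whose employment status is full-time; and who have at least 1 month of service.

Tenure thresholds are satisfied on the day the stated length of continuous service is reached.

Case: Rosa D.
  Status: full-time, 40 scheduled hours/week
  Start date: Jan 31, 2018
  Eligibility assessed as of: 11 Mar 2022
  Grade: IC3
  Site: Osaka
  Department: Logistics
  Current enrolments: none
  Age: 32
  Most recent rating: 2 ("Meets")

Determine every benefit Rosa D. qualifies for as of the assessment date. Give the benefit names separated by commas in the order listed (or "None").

Service from Jan 31, 2018 to 11 Mar 2022: 1500 days.
Home Office Allowance — dept Logistics ✗ → not eligible.
Meal Allowance — status full-time ✓; service 1500 days ≥ 2 months (≈60 days) ✓; site Osaka ✗ (not Porto) → not eligible.
Wellness Stipend — status full-time ✓; grade IC3 < IC5 ✗ → not eligible.
Life Insurance — status full-time ✓; service 1500 days ≥ 60 days ✓ → eligible.
Identity Protection Plan — status full-time ✓; service 1500 days ≥ 1 month (≈30 days) ✓ → eligible.
Fitness Allowance — status full-time ✓; service 1500 days ≥ 1 month (≈30 days) ✓ → eligible.

Life Insurance, Identity Protection Plan, Fitness Allowance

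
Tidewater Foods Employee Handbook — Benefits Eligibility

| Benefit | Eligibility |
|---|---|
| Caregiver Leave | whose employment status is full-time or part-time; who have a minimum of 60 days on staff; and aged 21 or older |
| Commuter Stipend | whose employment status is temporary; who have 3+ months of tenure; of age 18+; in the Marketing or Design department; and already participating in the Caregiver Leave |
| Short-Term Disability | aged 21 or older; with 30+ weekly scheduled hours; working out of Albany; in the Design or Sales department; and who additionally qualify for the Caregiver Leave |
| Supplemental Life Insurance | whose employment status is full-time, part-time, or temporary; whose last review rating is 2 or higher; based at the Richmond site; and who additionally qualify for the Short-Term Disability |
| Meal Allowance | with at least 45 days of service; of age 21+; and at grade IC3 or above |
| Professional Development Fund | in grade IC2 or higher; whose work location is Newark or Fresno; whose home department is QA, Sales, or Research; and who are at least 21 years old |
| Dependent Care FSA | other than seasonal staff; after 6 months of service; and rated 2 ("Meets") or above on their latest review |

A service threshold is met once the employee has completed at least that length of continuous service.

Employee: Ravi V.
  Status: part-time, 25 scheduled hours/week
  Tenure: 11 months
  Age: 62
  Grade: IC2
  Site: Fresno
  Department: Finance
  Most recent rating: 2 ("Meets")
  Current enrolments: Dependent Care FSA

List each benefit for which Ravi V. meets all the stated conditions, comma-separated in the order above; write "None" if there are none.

Caregiver Leave, Dependent Care FSA

Caregiver Leave — status part-time ✓; service 11 months ≥ 60 days ✓; age 62 ≥ 21 ✓ → eligible.
Commuter Stipend — status part-time ✗ (requires temporary) → not eligible.
Short-Term Disability — age 62 ≥ 21 ✓; 25 hrs/wk < 30 ✗ → not eligible.
Supplemental Life Insurance — status part-time ✓; rating 2 ≥ 2 ✓; site Fresno ✗ (not Richmond) → not eligible.
Meal Allowance — service 11 months ≥ 45 days ✓; age 62 ≥ 21 ✓; grade IC2 < IC3 ✗ → not eligible.
Professional Development Fund — grade IC2 ≥ IC2 ✓; site Fresno ✓; dept Finance ✗ → not eligible.
Dependent Care FSA — status part-time ✓ (not excluded); service 11 months ≥ 6 months ✓; rating 2 ≥ 2 ✓ → eligible.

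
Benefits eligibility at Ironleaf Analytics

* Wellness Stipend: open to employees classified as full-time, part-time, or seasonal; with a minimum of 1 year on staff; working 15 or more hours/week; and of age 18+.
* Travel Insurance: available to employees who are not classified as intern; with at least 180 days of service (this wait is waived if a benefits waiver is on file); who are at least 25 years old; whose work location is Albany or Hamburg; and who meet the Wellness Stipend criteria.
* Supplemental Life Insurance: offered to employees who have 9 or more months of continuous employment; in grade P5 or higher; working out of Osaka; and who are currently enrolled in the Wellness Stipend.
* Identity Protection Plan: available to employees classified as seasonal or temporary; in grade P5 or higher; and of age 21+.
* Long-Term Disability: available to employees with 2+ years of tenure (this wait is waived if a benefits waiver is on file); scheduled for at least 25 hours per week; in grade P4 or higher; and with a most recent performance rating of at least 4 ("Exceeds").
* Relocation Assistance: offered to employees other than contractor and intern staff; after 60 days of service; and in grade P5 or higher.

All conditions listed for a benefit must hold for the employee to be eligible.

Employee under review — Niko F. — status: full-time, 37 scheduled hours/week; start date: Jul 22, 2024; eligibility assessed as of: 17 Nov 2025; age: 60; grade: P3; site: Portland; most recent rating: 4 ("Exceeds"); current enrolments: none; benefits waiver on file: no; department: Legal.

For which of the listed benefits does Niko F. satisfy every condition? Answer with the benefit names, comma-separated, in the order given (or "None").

Service from Jul 22, 2024 to 17 Nov 2025: 483 days.
Wellness Stipend — status full-time ✓; service 483 days ≥ 1 year (≈365 days) ✓; 37 hrs/wk ≥ 15 ✓; age 60 ≥ 18 ✓ → eligible.
Travel Insurance — status full-time ✓ (not excluded); no waiver, service 483 days ≥ 180 days ✓; age 60 ≥ 25 ✓; site Portland ✗ (not Albany or Hamburg) → not eligible.
Supplemental Life Insurance — service 483 days ≥ 9 months (≈270 days) ✓; grade P3 < P5 ✗ → not eligible.
Identity Protection Plan — status full-time ✗ (requires seasonal or temporary) → not eligible.
Long-Term Disability — no waiver, service 483 days < 2 years (≈730 days) ✗ → not eligible.
Relocation Assistance — status full-time ✓ (not excluded); service 483 days ≥ 60 days ✓; grade P3 < P5 ✗ → not eligible.

Wellness Stipend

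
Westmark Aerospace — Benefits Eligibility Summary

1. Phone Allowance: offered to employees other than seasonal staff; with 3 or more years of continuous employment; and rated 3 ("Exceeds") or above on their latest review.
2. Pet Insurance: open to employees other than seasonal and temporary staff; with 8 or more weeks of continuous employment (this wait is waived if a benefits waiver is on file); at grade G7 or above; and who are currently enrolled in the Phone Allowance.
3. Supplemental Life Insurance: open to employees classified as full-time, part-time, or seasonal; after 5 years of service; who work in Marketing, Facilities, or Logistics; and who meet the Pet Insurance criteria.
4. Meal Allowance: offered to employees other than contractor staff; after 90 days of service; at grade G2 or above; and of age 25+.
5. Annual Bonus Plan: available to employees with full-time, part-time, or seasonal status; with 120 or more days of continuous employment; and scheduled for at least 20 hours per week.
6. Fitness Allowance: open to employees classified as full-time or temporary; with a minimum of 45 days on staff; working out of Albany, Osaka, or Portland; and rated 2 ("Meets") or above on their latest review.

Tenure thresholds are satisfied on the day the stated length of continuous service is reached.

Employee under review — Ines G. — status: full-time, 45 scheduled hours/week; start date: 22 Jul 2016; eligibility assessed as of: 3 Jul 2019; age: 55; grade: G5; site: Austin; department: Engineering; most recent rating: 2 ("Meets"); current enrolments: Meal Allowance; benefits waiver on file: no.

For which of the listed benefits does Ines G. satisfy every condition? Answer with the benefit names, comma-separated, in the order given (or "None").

Service from 22 Jul 2016 to 3 Jul 2019: 1076 days.
Phone Allowance — status full-time ✓ (not excluded); service 1076 days < 3 years (≈1095 days) ✗ → not eligible.
Pet Insurance — status full-time ✓ (not excluded); no waiver, service 1076 days ≥ 8 weeks (≈56 days) ✓; grade G5 < G7 ✗ → not eligible.
Supplemental Life Insurance — status full-time ✓; service 1076 days < 5 years (≈1825 days) ✗ → not eligible.
Meal Allowance — status full-time ✓ (not excluded); service 1076 days ≥ 90 days ✓; grade G5 ≥ G2 ✓; age 55 ≥ 25 ✓ → eligible.
Annual Bonus Plan — status full-time ✓; service 1076 days ≥ 120 days ✓; 45 hrs/wk ≥ 20 ✓ → eligible.
Fitness Allowance — status full-time ✓; service 1076 days ≥ 45 days ✓; site Austin ✗ (not Albany, Osaka, or Portland) → not eligible.

Meal Allowance, Annual Bonus Plan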